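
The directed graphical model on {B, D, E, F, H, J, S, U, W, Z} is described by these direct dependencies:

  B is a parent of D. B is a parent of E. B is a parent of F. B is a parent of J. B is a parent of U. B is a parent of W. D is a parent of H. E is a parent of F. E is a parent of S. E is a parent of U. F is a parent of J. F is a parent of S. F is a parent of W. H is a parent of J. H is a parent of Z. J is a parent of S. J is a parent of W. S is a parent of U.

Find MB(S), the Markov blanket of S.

{B, E, F, J, U}

S's children: U.
Parents of S: E, F, J.
For each child, the remaining parents (spouses of S):
  U's other parents are B, E.
Union: {E, F, J} ∪ {U} ∪ {B, E} = {B, E, F, J, U}.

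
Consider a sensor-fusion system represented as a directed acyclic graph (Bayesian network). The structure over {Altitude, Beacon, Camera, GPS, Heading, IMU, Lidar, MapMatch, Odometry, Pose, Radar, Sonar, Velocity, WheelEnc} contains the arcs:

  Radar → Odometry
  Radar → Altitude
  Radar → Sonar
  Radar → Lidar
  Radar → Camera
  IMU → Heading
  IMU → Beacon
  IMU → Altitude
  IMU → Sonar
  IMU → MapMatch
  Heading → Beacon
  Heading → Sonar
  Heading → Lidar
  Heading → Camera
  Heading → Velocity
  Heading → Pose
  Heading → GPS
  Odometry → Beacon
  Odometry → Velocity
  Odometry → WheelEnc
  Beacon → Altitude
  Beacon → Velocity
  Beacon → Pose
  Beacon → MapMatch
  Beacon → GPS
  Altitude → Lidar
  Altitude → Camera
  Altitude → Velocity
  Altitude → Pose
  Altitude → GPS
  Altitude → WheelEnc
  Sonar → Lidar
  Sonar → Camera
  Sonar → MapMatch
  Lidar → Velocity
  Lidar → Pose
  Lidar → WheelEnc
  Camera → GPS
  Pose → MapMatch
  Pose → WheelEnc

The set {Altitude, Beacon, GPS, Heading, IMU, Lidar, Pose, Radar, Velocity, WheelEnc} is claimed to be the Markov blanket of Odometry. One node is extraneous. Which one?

GPS

A node's Markov blanket = Pa ∪ Ch ∪ (parents of Ch other than the node itself).
Odometry has parent Radar.
Odometry's children: Beacon, Velocity, WheelEnc.
Co-parents of Odometry (other parents of its children):
  Beacon: Heading, IMU
  Velocity: Altitude, Beacon, Heading, Lidar
  WheelEnc: Altitude, Lidar, Pose
MB(Odometry) = {Altitude, Beacon, Heading, IMU, Lidar, Pose, Radar, Velocity, WheelEnc}.
GPS is neither a parent, child, nor co-parent of Odometry, so it does not belong.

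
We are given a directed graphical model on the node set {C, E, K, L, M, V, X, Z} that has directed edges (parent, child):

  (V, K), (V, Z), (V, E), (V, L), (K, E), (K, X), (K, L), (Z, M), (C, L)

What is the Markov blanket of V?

{C, E, K, L, Z}

The Markov blanket of a node is its parents, its children, and the other parents of its children.
V has no parents.
Ch(V) = {E, K, L, Z}.
Parents of each child, excluding V:
  K: no additional parents.
  Z: no additional parents.
  E also has parent K.
  L's other parents are C, K.
Union: {} ∪ {E, K, L, Z} ∪ {C, K} = {C, E, K, L, Z}.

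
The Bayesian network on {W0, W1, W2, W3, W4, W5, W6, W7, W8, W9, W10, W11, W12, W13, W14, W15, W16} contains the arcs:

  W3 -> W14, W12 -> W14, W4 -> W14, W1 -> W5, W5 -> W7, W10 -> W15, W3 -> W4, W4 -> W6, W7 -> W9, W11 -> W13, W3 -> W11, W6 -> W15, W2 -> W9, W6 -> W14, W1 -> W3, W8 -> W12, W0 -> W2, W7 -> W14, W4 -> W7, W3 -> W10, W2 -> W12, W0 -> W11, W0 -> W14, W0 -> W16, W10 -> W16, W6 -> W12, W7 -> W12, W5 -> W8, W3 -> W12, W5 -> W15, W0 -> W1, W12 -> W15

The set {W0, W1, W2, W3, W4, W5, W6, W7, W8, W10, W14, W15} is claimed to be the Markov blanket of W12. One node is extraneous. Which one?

W1

A node's Markov blanket = Pa ∪ Ch ∪ (parents of Ch other than the node itself).
Pa(W12) = {W2, W3, W6, W7, W8}.
Children of W12: W14, W15.
Other parents of W12's children:
  W14's other parents are W0, W3, W4, W6, W7.
  parents(W15) \ {W12} = {W5, W6, W10}.
MB(W12) = {W0, W2, W3, W4, W5, W6, W7, W8, W10, W14, W15}.
W1 is neither a parent, child, nor co-parent of W12, so it does not belong.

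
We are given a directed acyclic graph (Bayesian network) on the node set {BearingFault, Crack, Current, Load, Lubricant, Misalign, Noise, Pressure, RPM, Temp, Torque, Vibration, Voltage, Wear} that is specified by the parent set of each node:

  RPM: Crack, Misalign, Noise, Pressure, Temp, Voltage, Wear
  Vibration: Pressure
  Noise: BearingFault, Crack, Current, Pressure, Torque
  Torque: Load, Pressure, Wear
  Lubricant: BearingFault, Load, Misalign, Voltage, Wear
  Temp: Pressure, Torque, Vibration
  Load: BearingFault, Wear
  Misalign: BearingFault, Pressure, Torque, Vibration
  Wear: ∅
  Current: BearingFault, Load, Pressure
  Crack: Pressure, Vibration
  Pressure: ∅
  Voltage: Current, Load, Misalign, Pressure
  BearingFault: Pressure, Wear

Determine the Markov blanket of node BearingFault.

Recall MB(v) = parents ∪ children ∪ spouses, where spouses are the other parents of v's children.
Parents of BearingFault: Pressure, Wear.
Children of BearingFault: Current, Load, Lubricant, Misalign, Noise.
For each child, the remaining parents (spouses of BearingFault):
  Load: Wear
  Current: Load, Pressure
  Misalign: Pressure, Torque, Vibration
  Lubricant: Load, Misalign, Voltage, Wear
  Noise: Crack, Current, Pressure, Torque
MB(BearingFault) = {Crack, Current, Load, Lubricant, Misalign, Noise, Pressure, Torque, Vibration, Voltage, Wear}.

{Crack, Current, Load, Lubricant, Misalign, Noise, Pressure, Torque, Vibration, Voltage, Wear}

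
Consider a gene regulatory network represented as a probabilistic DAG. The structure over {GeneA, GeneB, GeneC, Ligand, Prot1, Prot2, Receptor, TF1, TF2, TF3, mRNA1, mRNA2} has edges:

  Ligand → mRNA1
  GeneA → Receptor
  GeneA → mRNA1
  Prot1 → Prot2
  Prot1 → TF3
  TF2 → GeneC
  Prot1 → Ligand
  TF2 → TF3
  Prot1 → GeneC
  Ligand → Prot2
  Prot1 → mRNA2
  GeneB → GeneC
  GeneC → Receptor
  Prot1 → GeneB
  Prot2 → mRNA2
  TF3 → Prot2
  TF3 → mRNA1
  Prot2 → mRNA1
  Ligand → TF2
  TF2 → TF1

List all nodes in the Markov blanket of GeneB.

{GeneC, Prot1, TF2}

Recall MB(v) = parents ∪ children ∪ spouses, where spouses are the other parents of v's children.
Ch(GeneB) = {GeneC}.
Parents of GeneB: Prot1.
Parents of each child, excluding GeneB:
  GeneC: Prot1, TF2
So the Markov blanket of GeneB is {GeneC, Prot1, TF2}.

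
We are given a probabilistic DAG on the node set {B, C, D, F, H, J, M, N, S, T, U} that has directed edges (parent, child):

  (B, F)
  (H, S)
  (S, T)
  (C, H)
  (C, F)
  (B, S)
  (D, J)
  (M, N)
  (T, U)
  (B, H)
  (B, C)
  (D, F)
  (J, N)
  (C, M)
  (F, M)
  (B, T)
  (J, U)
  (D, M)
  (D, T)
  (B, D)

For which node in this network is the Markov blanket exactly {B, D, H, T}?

S

The target node must have every member of {B, D, H, T} as a parent, child, or co-parent, and no others.
Parents of S: B, H; children: T; co-parents: B, D.
These exactly cover the given set, so the node is S.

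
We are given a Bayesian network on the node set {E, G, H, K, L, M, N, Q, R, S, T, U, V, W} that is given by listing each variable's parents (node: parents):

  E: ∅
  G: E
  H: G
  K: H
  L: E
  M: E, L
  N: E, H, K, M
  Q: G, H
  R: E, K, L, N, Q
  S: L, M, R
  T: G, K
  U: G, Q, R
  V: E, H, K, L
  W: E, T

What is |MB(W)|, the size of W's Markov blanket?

W's parents: E, T.
W has no children.
With no children, W has no spouses; the co-parent set is empty.
MB(W) = {E, T}, which has 2 nodes.

2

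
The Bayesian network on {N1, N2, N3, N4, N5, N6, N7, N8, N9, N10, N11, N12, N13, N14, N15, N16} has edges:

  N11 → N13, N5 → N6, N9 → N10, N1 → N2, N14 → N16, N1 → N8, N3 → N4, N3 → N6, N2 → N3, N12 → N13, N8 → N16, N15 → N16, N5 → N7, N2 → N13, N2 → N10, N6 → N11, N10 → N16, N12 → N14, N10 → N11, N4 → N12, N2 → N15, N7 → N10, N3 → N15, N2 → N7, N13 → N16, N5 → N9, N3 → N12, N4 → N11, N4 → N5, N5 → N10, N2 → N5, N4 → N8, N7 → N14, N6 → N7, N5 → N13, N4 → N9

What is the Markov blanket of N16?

Parents of N16: N8, N10, N13, N14, N15.
N16 has no children.
N16 has no children, so there are no co-parents.
So the Markov blanket of N16 is {N8, N10, N13, N14, N15}.

{N8, N10, N13, N14, N15}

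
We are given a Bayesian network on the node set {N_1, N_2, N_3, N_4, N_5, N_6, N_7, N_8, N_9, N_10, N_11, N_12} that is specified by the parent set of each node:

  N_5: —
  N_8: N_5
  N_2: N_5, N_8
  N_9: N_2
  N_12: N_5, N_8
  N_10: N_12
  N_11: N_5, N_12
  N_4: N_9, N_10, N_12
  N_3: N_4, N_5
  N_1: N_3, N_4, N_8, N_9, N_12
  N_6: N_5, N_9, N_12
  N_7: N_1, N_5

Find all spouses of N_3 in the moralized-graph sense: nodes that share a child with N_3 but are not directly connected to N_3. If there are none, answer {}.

Children of N_3: N_1.
  N_1: N_4, N_8, N_9, N_12
Excluding nodes already adjacent to N_3 (N_1, N_4, N_5), the co-parent-only contribution is {N_8, N_9, N_12}.

{N_8, N_9, N_12}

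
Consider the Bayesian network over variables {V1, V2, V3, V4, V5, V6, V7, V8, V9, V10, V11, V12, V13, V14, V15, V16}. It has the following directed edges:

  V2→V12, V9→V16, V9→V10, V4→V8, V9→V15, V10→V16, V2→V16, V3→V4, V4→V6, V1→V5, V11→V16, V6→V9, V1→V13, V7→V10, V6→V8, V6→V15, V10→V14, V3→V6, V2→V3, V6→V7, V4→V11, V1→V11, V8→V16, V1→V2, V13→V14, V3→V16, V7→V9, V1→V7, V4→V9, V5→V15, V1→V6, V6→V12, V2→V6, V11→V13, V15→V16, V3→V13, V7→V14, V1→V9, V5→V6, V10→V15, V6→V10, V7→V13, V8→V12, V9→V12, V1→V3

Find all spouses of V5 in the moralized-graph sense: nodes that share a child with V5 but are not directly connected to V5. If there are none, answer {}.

Children of V5: V6, V15.
  parents(V6) \ {V5} = {V1, V2, V3, V4}.
  V15's other parents are V6, V9, V10.
Excluding nodes already adjacent to V5 (V1, V6, V15), the co-parent-only contribution is {V2, V3, V4, V9, V10}.

{V2, V3, V4, V9, V10}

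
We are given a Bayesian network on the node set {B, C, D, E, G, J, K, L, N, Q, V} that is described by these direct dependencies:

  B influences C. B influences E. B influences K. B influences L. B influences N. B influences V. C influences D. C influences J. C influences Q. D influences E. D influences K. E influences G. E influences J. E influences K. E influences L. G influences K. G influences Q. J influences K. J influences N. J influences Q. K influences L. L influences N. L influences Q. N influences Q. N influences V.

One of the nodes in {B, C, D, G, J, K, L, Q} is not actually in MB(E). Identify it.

By definition, MB(E) is built from E's parents, E's children, and the co-parents of E.
E's parents: B, D.
E has children G, J, K, L.
Co-parents of E (other parents of its children):
  G: —
  J: C
  K: B, D, G, J
  L: B, K
MB(E) = {B, C, D, G, J, K, L}.
Q is neither a parent, child, nor co-parent of E, so it does not belong.

Q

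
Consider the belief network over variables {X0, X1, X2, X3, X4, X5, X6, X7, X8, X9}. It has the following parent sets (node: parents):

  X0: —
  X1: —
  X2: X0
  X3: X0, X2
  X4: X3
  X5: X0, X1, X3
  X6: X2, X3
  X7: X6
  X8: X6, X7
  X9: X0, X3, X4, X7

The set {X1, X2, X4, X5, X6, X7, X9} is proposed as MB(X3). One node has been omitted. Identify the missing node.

X0

A node's Markov blanket = Pa ∪ Ch ∪ (parents of Ch other than the node itself).
Pa(X3) = {X0, X2}.
X3 has children X4, X5, X6, X9.
Parents of each child, excluding X3:
  X4 has no other parent.
  parents(X5) \ {X3} = {X0, X1}.
  X6 also has parent X2.
  X9 also has parents X0, X4, X7.
MB(X3) = {X0, X1, X2, X4, X5, X6, X7, X9}.
Comparing with the claimed set, X0 is missing.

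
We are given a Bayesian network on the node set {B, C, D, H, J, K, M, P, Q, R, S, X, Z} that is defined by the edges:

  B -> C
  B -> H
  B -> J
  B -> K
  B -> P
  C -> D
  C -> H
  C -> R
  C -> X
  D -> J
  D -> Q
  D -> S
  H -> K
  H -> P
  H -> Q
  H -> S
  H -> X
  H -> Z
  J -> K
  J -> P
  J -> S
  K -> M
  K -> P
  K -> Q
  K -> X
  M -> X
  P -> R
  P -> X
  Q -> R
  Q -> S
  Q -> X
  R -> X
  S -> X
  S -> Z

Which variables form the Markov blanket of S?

{C, D, H, J, K, M, P, Q, R, X, Z}

Pa(S) = {D, H, J, Q}.
S has children X, Z.
Parents of each child, excluding S:
  parents(X) \ {S} = {C, H, K, M, P, Q, R}.
  parents(Z) \ {S} = {H}.
Taking the union gives {C, D, H, J, K, M, P, Q, R, X, Z}.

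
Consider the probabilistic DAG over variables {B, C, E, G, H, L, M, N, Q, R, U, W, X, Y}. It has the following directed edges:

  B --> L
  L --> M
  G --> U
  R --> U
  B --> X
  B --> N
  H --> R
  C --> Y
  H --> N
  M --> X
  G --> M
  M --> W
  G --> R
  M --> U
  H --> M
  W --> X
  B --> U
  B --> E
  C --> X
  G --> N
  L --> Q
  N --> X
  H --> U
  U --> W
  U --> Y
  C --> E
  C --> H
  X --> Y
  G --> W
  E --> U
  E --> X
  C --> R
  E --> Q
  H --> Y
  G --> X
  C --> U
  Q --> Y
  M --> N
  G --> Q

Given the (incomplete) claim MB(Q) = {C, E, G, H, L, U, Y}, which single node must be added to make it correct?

X

Q's children: Y.
Q's parents: E, G, L.
Parents of each child, excluding Q:
  Y also has parents C, H, U, X.
MB(Q) = {C, E, G, H, L, U, X, Y}.
Comparing with the claimed set, X is missing.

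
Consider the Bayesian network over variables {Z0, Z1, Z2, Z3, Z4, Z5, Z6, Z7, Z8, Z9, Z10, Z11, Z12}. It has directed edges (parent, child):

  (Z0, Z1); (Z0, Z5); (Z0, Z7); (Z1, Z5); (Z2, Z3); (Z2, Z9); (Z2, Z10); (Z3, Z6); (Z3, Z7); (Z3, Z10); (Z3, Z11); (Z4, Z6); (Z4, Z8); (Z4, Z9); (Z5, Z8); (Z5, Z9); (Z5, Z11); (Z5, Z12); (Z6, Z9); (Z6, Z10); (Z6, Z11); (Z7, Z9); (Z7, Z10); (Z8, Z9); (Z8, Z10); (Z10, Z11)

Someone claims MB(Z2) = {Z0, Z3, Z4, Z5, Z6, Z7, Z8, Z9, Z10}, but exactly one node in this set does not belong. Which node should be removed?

Z0

Recall MB(v) = parents ∪ children ∪ spouses, where spouses are the other parents of v's children.
Ch(Z2) = {Z3, Z9, Z10}.
Pa(Z2) = {}.
Co-parents of Z2 (other parents of its children):
  Z3: —
  Z9: Z4, Z5, Z6, Z7, Z8
  Z10: Z3, Z6, Z7, Z8
MB(Z2) = {Z3, Z4, Z5, Z6, Z7, Z8, Z9, Z10}.
Z0 is neither a parent, child, nor co-parent of Z2, so it does not belong.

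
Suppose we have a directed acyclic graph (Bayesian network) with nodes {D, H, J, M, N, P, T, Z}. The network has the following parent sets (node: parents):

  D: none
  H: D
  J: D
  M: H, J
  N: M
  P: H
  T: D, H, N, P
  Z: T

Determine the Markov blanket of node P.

{D, H, N, T}

Parents of P: H.
Ch(P) = {T}.
For each child, the remaining parents (spouses of P):
  T: D, H, N
MB(P) = {D, H, N, T}.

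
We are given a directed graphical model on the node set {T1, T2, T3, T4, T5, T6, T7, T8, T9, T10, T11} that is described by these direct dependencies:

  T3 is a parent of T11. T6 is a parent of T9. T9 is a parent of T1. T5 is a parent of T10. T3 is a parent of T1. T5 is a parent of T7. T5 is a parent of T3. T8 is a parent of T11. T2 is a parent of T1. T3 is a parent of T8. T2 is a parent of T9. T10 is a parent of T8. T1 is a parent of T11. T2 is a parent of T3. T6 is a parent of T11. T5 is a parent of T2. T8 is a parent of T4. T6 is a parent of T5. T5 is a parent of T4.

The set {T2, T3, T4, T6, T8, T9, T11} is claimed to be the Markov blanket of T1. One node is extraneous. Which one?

A node's Markov blanket = Pa ∪ Ch ∪ (parents of Ch other than the node itself).
T1's parents: T2, T3, T9.
Children of T1: T11.
Parents of each child, excluding T1:
  T11: T3, T6, T8
MB(T1) = {T2, T3, T6, T8, T9, T11}.
T4 is neither a parent, child, nor co-parent of T1, so it does not belong.

T4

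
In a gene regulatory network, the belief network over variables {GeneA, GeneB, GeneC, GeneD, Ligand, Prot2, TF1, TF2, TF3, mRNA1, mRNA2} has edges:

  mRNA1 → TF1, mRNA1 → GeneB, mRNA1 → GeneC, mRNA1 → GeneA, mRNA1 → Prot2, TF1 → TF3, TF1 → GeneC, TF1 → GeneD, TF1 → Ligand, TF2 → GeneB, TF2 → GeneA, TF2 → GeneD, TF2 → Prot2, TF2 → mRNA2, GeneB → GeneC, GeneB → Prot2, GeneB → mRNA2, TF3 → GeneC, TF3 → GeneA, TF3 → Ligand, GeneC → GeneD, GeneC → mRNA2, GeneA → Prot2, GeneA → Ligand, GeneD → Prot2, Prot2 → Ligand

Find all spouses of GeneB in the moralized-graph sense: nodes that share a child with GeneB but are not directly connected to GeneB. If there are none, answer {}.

{GeneA, GeneD, TF1, TF3}

Children of GeneB: GeneC, Prot2, mRNA2.
  GeneC's other parents are TF1, TF3, mRNA1.
  Prot2 also has parents GeneA, GeneD, TF2, mRNA1.
  mRNA2's other parents are GeneC, TF2.
Excluding nodes already adjacent to GeneB (GeneC, Prot2, TF2, mRNA1, mRNA2), the co-parent-only contribution is {GeneA, GeneD, TF1, TF3}.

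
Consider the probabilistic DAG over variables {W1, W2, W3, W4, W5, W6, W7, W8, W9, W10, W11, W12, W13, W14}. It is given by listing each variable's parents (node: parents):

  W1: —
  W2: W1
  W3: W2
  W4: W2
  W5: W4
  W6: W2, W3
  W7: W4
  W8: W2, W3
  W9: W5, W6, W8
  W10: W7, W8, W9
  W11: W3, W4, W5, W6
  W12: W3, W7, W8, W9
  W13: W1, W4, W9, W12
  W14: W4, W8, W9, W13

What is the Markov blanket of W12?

{W1, W3, W4, W7, W8, W9, W13}

A node's Markov blanket = Pa ∪ Ch ∪ (parents of Ch other than the node itself).
Ch(W12) = {W13}.
Parents of W12: W3, W7, W8, W9.
Co-parents of W12 (other parents of its children):
  W13's other parents are W1, W4, W9.
Taking the union gives {W1, W3, W4, W7, W8, W9, W13}.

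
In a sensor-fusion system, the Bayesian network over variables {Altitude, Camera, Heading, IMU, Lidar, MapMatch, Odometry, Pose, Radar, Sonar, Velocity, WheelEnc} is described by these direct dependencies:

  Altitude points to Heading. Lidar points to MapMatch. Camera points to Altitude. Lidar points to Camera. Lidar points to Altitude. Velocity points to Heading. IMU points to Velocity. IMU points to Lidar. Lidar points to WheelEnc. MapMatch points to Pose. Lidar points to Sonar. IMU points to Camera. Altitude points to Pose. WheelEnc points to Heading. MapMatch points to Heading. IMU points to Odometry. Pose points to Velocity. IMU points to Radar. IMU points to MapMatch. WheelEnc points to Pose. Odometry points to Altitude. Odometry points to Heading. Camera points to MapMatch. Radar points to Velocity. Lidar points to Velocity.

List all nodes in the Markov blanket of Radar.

{IMU, Lidar, Pose, Velocity}

By definition, MB(Radar) is built from Radar's parents, Radar's children, and the co-parents of Radar.
Parents of Radar: IMU.
Radar has child Velocity.
Co-parents of Radar (other parents of its children):
  Velocity's other parents are IMU, Lidar, Pose.
So the Markov blanket of Radar is {IMU, Lidar, Pose, Velocity}.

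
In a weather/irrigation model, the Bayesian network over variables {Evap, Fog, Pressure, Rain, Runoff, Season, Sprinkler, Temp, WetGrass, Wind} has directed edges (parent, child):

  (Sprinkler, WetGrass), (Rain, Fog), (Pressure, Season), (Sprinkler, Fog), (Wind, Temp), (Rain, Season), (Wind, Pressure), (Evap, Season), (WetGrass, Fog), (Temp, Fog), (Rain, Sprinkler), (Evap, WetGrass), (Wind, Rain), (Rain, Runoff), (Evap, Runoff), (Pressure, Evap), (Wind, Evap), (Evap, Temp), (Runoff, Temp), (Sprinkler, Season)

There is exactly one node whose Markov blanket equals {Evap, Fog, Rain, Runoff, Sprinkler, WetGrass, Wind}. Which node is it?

The target node must have every member of {Evap, Fog, Rain, Runoff, Sprinkler, WetGrass, Wind} as a parent, child, or co-parent, and no others.
Parents of Temp: Evap, Runoff, Wind; children: Fog; co-parents: Rain, Sprinkler, WetGrass.
These exactly cover the given set, so the node is Temp.

Temp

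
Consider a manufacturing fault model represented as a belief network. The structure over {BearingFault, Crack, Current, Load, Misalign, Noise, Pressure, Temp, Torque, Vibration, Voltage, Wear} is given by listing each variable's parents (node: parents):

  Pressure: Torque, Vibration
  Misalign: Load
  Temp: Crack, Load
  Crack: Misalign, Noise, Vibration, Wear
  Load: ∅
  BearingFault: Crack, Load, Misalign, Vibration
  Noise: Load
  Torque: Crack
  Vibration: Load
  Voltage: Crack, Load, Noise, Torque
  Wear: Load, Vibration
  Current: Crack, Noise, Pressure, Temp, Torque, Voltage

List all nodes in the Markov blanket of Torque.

{Crack, Current, Load, Noise, Pressure, Temp, Vibration, Voltage}

Children of Torque: Current, Pressure, Voltage.
Parents of Torque: Crack.
Parents of each child, excluding Torque:
  Voltage's other parents are Crack, Load, Noise.
  Pressure also has parent Vibration.
  Current's other parents are Crack, Noise, Pressure, Temp, Voltage.
MB(Torque) = {Crack, Current, Load, Noise, Pressure, Temp, Vibration, Voltage}.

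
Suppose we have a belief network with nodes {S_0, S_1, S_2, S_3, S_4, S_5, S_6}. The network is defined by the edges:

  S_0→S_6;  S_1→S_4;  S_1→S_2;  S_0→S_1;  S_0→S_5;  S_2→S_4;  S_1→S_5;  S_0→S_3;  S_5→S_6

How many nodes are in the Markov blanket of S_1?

4

Recall MB(v) = parents ∪ children ∪ spouses, where spouses are the other parents of v's children.
Pa(S_1) = {S_0}.
Ch(S_1) = {S_2, S_4, S_5}.
Other parents of S_1's children:
  S_2: no additional parents.
  S_4's other parent is S_2.
  parents(S_5) \ {S_1} = {S_0}.
MB(S_1) = {S_0, S_2, S_4, S_5}, which has 4 nodes.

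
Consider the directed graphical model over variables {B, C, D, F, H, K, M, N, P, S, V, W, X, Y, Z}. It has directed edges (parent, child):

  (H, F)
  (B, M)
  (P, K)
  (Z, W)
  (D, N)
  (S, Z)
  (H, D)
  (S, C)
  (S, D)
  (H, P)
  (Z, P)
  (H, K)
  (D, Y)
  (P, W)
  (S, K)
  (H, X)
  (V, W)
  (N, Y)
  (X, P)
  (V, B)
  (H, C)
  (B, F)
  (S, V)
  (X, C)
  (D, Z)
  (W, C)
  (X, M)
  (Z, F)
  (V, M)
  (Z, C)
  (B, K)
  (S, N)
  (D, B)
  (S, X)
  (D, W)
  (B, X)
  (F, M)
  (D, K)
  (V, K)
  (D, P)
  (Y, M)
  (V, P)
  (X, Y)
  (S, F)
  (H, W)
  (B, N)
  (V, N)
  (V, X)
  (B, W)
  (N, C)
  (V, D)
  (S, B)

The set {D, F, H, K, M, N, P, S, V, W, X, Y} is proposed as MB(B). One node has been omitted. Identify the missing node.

The Markov blanket of a node is its parents, its children, and the other parents of its children.
B has parents D, S, V.
B's children: F, K, M, N, W, X.
Parents of each child, excluding B:
  X's other parents are H, S, V.
  N also has parents D, S, V.
  K also has parents D, H, P, S, V.
  parents(W) \ {B} = {D, H, P, V, Z}.
  parents(F) \ {B} = {H, S, Z}.
  M's other parents are F, V, X, Y.
MB(B) = {D, F, H, K, M, N, P, S, V, W, X, Y, Z}.
Comparing with the claimed set, Z is missing.

Z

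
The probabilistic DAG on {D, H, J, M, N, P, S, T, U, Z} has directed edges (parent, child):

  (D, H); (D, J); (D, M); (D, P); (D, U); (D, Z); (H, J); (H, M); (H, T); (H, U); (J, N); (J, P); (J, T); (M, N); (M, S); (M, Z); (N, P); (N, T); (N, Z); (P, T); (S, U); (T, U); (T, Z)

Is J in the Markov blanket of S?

Children of S: U.
S's parents: M.
Parents of each child, excluding S:
  U's other parents are D, H, T.
MB(S) = {D, H, M, T, U}; J is not in this set.

No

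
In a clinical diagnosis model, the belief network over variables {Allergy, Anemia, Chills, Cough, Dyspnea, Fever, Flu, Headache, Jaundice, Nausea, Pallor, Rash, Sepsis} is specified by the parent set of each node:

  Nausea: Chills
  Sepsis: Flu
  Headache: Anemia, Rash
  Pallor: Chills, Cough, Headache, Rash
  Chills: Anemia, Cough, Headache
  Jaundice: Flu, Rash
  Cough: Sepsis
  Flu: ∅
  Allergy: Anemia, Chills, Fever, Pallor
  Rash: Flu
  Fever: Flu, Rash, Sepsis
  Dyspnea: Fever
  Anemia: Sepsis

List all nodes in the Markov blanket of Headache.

{Anemia, Chills, Cough, Pallor, Rash}

By definition, MB(Headache) is built from Headache's parents, Headache's children, and the co-parents of Headache.
Pa(Headache) = {Anemia, Rash}.
Headache's children: Chills, Pallor.
Parents of each child, excluding Headache:
  Chills also has parents Anemia, Cough.
  Pallor's other parents are Chills, Cough, Rash.
So the Markov blanket of Headache is {Anemia, Chills, Cough, Pallor, Rash}.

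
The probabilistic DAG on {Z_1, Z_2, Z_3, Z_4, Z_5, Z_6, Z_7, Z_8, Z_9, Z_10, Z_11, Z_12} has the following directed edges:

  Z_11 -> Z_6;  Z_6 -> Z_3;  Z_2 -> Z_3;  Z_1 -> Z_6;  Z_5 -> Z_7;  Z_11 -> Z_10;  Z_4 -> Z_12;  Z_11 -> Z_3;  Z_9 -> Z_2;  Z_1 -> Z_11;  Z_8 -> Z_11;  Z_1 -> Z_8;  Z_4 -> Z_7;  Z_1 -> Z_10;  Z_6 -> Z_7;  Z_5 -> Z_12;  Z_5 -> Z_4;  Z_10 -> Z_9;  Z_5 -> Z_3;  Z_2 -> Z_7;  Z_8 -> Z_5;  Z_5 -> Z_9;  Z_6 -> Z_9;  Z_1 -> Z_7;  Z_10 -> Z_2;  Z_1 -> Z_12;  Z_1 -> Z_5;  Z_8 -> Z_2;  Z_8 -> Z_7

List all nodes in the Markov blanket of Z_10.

The Markov blanket of a node is its parents, its children, and the other parents of its children.
Z_10 has children Z_2, Z_9.
Parents of Z_10: Z_1, Z_11.
For each child, the remaining parents (spouses of Z_10):
  Z_9 also has parents Z_5, Z_6.
  parents(Z_2) \ {Z_10} = {Z_8, Z_9}.
Taking the union gives {Z_1, Z_2, Z_5, Z_6, Z_8, Z_9, Z_11}.

{Z_1, Z_2, Z_5, Z_6, Z_8, Z_9, Z_11}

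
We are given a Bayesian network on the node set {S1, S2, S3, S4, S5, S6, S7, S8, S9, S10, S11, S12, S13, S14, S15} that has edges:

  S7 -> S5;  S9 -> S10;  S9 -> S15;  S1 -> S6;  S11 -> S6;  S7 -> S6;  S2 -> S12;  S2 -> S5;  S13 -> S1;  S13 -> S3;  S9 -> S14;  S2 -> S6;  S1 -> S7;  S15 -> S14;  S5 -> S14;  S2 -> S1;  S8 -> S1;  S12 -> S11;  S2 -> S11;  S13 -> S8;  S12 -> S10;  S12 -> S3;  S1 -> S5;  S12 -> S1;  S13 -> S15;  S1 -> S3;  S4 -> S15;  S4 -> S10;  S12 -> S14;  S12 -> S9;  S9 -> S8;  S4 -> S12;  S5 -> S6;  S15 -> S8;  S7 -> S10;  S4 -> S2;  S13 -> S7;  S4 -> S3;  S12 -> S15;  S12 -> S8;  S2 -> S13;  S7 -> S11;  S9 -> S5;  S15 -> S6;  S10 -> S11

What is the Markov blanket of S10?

{S2, S4, S7, S9, S11, S12}

A node's Markov blanket = Pa ∪ Ch ∪ (parents of Ch other than the node itself).
S10's children: S11.
S10's parents: S4, S7, S9, S12.
Other parents of S10's children:
  S11's other parents are S2, S7, S12.
So the Markov blanket of S10 is {S2, S4, S7, S9, S11, S12}.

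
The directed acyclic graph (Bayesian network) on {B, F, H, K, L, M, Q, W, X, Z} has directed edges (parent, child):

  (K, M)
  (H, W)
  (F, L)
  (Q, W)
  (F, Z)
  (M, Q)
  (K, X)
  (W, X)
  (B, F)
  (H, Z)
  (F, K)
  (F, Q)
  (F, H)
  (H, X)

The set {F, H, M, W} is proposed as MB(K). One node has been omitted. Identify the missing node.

Recall MB(v) = parents ∪ children ∪ spouses, where spouses are the other parents of v's children.
Ch(K) = {M, X}.
Parents of K: F.
For each child, the remaining parents (spouses of K):
  M: no additional parents.
  parents(X) \ {K} = {H, W}.
MB(K) = {F, H, M, W, X}.
Comparing with the claimed set, X is missing.

X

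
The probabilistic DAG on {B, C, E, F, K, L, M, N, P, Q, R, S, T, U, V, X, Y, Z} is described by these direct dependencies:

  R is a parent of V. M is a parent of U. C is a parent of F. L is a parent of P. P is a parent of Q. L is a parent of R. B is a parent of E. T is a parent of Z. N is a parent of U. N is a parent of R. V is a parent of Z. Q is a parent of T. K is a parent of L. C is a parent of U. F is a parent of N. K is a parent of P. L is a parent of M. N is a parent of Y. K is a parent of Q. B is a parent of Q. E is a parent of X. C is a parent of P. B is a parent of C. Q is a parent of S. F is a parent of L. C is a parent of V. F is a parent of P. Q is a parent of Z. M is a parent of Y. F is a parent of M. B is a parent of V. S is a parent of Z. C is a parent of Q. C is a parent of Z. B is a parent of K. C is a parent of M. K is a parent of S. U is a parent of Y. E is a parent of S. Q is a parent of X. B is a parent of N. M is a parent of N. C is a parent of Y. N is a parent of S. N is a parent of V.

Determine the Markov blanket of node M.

{B, C, F, L, N, U, Y}

By definition, MB(M) is built from M's parents, M's children, and the co-parents of M.
M's children: N, U, Y.
Parents of M: C, F, L.
Other parents of M's children:
  N also has parents B, F.
  U also has parents C, N.
  Y also has parents C, N, U.
Union: {C, F, L} ∪ {N, U, Y} ∪ {B, C, F, N, U} = {B, C, F, L, N, U, Y}.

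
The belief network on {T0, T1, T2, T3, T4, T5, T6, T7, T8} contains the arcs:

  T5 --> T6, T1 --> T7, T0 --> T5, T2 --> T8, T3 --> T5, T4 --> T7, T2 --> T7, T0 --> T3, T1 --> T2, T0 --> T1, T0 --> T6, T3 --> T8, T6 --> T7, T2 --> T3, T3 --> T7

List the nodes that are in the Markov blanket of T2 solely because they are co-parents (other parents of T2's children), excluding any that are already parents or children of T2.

Children of T2: T3, T7, T8.
  parents(T3) \ {T2} = {T0}.
  parents(T7) \ {T2} = {T1, T3, T4, T6}.
  T8 also has parent T3.
Excluding nodes already adjacent to T2 (T1, T3, T7, T8), the co-parent-only contribution is {T0, T4, T6}.

{T0, T4, T6}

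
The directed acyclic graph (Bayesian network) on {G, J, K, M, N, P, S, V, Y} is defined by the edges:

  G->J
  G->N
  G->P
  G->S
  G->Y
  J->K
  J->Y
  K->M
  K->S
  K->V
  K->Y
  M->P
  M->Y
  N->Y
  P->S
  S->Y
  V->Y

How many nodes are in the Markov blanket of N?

N's parents: G.
N has child Y.
Parents of each child, excluding N:
  Y: G, J, K, M, S, V
MB(N) = {G, J, K, M, S, V, Y}, which has 7 nodes.

7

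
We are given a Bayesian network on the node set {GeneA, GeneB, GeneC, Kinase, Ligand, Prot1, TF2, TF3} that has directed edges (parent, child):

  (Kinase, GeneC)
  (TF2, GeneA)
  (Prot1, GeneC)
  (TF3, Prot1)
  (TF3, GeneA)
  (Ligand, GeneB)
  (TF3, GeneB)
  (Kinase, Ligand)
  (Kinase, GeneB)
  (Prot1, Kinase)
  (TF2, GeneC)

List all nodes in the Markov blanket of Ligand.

{GeneB, Kinase, TF3}

Ligand's children: GeneB.
Pa(Ligand) = {Kinase}.
For each child, the remaining parents (spouses of Ligand):
  GeneB's other parents are Kinase, TF3.
So the Markov blanket of Ligand is {GeneB, Kinase, TF3}.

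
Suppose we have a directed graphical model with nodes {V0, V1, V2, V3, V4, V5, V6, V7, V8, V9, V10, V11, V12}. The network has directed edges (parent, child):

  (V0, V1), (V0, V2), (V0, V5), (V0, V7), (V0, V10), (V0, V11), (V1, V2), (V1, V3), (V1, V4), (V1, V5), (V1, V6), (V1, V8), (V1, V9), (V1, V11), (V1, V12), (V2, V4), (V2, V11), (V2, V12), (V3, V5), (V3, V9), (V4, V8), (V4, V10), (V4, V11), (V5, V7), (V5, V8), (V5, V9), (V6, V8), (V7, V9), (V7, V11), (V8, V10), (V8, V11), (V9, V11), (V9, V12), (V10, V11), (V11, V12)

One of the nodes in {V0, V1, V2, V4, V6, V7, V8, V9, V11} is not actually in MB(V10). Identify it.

V10 has parents V0, V4, V8.
V10 has child V11.
Other parents of V10's children:
  V11 also has parents V0, V1, V2, V4, V7, V8, V9.
MB(V10) = {V0, V1, V2, V4, V7, V8, V9, V11}.
V6 is neither a parent, child, nor co-parent of V10, so it does not belong.

V6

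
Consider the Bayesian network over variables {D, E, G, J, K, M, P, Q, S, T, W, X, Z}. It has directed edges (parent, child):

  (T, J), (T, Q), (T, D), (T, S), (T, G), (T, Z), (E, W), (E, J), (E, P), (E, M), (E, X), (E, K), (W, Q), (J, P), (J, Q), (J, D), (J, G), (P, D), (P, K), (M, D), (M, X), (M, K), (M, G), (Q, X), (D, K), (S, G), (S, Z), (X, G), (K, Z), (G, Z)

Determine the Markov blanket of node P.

By definition, MB(P) is built from P's parents, P's children, and the co-parents of P.
P's parents: E, J.
Ch(P) = {D, K}.
Other parents of P's children:
  D: J, M, T
  K: D, E, M
Union: {E, J} ∪ {D, K} ∪ {D, E, J, M, T} = {D, E, J, K, M, T}.

{D, E, J, K, M, T}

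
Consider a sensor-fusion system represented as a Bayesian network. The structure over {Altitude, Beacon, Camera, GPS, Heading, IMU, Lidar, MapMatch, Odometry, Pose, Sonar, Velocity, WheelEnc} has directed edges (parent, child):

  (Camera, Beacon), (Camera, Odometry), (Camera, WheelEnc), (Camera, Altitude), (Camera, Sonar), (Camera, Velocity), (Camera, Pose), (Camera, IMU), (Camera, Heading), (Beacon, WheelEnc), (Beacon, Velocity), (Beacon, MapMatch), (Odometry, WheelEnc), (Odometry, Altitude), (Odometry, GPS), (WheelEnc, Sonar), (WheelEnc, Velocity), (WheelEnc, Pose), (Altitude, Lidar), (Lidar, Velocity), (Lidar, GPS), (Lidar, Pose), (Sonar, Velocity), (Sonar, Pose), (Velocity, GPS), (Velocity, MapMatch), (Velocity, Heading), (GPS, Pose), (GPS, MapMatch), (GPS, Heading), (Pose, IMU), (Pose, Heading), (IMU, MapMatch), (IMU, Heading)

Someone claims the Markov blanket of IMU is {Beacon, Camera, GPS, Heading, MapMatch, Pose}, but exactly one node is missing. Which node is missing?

The Markov blanket of a node is its parents, its children, and the other parents of its children.
Pa(IMU) = {Camera, Pose}.
Ch(IMU) = {Heading, MapMatch}.
Parents of each child, excluding IMU:
  parents(MapMatch) \ {IMU} = {Beacon, GPS, Velocity}.
  parents(Heading) \ {IMU} = {Camera, GPS, Pose, Velocity}.
MB(IMU) = {Beacon, Camera, GPS, Heading, MapMatch, Pose, Velocity}.
Comparing with the claimed set, Velocity is missing.

Velocity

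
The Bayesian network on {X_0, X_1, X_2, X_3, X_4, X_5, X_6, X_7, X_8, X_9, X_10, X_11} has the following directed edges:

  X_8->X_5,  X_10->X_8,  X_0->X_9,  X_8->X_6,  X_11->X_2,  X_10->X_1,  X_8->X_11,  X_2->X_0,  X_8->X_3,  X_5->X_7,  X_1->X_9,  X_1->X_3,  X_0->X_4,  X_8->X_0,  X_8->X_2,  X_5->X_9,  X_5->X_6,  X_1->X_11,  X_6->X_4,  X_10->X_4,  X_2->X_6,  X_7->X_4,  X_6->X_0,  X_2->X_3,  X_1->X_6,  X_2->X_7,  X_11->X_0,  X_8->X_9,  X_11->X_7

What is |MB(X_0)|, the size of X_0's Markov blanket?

10

A node's Markov blanket = Pa ∪ Ch ∪ (parents of Ch other than the node itself).
Pa(X_0) = {X_2, X_6, X_8, X_11}.
X_0's children: X_4, X_9.
For each child, the remaining parents (spouses of X_0):
  parents(X_4) \ {X_0} = {X_6, X_7, X_10}.
  X_9 also has parents X_1, X_5, X_8.
MB(X_0) = {X_1, X_2, X_4, X_5, X_6, X_7, X_8, X_9, X_10, X_11}, which has 10 nodes.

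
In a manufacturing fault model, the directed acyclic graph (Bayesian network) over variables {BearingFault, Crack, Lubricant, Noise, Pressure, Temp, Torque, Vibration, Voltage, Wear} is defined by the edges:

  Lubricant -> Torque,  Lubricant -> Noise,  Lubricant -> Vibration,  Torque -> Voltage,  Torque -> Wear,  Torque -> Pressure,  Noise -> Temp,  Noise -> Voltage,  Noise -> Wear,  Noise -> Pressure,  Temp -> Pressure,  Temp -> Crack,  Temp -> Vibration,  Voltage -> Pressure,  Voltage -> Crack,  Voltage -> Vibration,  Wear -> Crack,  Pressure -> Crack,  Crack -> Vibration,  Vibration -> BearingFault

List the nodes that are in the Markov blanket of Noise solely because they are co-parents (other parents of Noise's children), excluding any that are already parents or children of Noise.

{Torque}

Children of Noise: Pressure, Temp, Voltage, Wear.
  Temp: no additional parents.
  Voltage's other parent is Torque.
  parents(Wear) \ {Noise} = {Torque}.
  Pressure's other parents are Temp, Torque, Voltage.
Excluding nodes already adjacent to Noise (Lubricant, Pressure, Temp, Voltage, Wear), the co-parent-only contribution is {Torque}.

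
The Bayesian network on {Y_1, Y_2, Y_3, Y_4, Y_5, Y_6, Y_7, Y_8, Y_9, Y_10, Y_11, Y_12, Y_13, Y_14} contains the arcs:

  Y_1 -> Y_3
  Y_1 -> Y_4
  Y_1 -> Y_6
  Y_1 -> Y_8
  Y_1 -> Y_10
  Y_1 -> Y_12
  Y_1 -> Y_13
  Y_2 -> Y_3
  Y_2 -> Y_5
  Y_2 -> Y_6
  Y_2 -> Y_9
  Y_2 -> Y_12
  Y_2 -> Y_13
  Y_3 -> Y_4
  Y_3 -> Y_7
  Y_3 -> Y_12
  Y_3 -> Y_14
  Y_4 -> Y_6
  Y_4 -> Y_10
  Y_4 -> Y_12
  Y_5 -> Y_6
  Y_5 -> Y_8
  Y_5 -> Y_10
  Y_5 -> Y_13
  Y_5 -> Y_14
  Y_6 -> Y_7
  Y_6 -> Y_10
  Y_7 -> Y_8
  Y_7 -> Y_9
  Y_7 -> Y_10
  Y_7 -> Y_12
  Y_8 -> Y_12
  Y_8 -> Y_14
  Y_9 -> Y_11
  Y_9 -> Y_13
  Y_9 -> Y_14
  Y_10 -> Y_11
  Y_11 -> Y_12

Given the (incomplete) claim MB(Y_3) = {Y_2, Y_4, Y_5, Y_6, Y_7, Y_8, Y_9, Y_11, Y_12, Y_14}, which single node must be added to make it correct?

Y_3 has parents Y_1, Y_2.
Y_3 has children Y_4, Y_7, Y_12, Y_14.
Parents of each child, excluding Y_3:
  Y_4: Y_1
  Y_7: Y_6
  Y_12: Y_1, Y_2, Y_4, Y_7, Y_8, Y_11
  Y_14: Y_5, Y_8, Y_9
MB(Y_3) = {Y_1, Y_2, Y_4, Y_5, Y_6, Y_7, Y_8, Y_9, Y_11, Y_12, Y_14}.
Comparing with the claimed set, Y_1 is missing.

Y_1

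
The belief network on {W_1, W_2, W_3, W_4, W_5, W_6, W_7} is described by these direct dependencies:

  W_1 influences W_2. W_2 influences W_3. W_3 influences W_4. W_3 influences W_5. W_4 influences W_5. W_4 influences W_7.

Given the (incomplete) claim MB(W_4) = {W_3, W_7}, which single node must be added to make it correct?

Recall MB(v) = parents ∪ children ∪ spouses, where spouses are the other parents of v's children.
W_4 has children W_5, W_7.
W_4's parents: W_3.
Co-parents of W_4 (other parents of its children):
  parents(W_5) \ {W_4} = {W_3}.
  W_7: no additional parents.
MB(W_4) = {W_3, W_5, W_7}.
Comparing with the claimed set, W_5 is missing.

W_5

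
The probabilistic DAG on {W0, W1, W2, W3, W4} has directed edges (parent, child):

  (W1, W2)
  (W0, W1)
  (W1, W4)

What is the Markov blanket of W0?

By definition, MB(W0) is built from W0's parents, W0's children, and the co-parents of W0.
Parents of W0: none.
W0 has child W1.
Other parents of W0's children:
  W1: no additional parents.
So the Markov blanket of W0 is {W1}.

{W1}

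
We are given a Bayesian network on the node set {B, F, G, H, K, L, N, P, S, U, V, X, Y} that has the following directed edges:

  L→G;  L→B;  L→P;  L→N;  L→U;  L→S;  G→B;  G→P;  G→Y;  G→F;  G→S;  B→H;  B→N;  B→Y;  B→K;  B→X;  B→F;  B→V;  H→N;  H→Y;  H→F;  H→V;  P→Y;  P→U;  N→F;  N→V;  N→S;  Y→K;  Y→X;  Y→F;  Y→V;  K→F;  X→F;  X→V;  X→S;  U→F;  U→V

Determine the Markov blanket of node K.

{B, F, G, H, N, U, X, Y}

K's parents: B, Y.
K has child F.
Co-parents of K (other parents of its children):
  F: B, G, H, N, U, X, Y
Union: {B, Y} ∪ {F} ∪ {B, G, H, N, U, X, Y} = {B, F, G, H, N, U, X, Y}.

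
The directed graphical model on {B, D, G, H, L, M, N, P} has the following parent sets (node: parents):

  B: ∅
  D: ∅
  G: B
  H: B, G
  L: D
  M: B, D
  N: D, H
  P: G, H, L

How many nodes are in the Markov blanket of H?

6

Recall MB(v) = parents ∪ children ∪ spouses, where spouses are the other parents of v's children.
Parents of H: B, G.
H's children: N, P.
Other parents of H's children:
  N's other parent is D.
  parents(P) \ {H} = {G, L}.
MB(H) = {B, D, G, L, N, P}, which has 6 nodes.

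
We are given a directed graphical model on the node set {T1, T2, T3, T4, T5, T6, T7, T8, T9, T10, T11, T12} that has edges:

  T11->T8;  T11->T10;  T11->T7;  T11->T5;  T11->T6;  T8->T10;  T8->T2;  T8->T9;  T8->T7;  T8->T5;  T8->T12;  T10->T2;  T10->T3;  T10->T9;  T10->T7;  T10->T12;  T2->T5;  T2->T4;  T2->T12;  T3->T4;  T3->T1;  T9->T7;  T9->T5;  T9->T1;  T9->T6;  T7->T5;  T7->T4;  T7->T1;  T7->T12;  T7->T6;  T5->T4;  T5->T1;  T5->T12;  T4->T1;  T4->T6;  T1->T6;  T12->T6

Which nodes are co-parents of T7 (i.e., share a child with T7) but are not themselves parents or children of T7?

Children of T7: T1, T4, T5, T6, T12.
  T5: T2, T8, T9, T11
  T4: T2, T3, T5
  T1: T3, T4, T5, T9
  T12: T2, T5, T8, T10
  T6: T1, T4, T9, T11, T12
Excluding nodes already adjacent to T7 (T1, T4, T5, T6, T8, T9, T10, T11, T12), the co-parent-only contribution is {T2, T3}.

{T2, T3}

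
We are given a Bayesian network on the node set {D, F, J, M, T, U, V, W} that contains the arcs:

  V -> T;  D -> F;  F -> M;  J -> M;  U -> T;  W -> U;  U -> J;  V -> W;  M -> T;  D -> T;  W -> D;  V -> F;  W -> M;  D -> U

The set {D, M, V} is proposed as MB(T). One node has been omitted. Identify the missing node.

U

Recall MB(v) = parents ∪ children ∪ spouses, where spouses are the other parents of v's children.
T has no children.
T has parents D, M, U, V.
T has no children, so there are no co-parents.
MB(T) = {D, M, U, V}.
Comparing with the claimed set, U is missing.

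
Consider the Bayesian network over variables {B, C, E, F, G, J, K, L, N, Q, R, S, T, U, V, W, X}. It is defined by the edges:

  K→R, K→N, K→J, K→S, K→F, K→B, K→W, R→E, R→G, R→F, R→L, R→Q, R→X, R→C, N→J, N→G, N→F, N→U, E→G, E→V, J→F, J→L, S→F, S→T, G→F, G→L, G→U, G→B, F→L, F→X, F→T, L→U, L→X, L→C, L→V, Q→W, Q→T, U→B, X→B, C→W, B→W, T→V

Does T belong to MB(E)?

Yes

T is a co-parent of E: both are parents of V.
So T ∈ MB(E).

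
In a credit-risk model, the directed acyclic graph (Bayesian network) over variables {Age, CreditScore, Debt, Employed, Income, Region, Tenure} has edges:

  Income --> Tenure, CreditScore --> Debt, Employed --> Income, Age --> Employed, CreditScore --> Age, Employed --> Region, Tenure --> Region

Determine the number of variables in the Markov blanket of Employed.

A node's Markov blanket = Pa ∪ Ch ∪ (parents of Ch other than the node itself).
Pa(Employed) = {Age}.
Ch(Employed) = {Income, Region}.
Parents of each child, excluding Employed:
  Income: no additional parents.
  Region's other parent is Tenure.
MB(Employed) = {Age, Income, Region, Tenure}, which has 4 nodes.

4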